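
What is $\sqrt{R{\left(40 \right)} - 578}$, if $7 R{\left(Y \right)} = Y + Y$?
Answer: $\frac{i \sqrt{27762}}{7} \approx 23.803 i$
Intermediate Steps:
$R{\left(Y \right)} = \frac{2 Y}{7}$ ($R{\left(Y \right)} = \frac{Y + Y}{7} = \frac{2 Y}{7}$)
$\sqrt{R{\left(40 \right)} - 578} = \sqrt{\frac{2}{7} \cdot 40 - 578} = \sqrt{\frac{80}{7} - 578} = \sqrt{- \frac{3966}{7}} = \frac{i \sqrt{27762}}{7}$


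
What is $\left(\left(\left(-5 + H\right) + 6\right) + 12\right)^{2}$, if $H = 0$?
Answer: $169$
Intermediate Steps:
$\left(\left(\left(-5 + H\right) + 6\right) + 12\right)^{2} = \left(\left(\left(-5 + 0\right) + 6\right) + 12\right)^{2} = \left(\left(-5 + 6\right) + 12\right)^{2} = \left(1 + 12\right)^{2} = 13^{2} = 169$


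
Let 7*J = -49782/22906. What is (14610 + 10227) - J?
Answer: 1991232018/80171 ≈ 24837.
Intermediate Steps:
J = -24891/80171 (J = (-49782/22906)/7 = (-49782*1/22906)/7 = (⅐)*(-24891/11453) = -24891/80171 ≈ -0.31047)
(14610 + 10227) - J = (14610 + 10227) - 1*(-24891/80171) = 24837 + 24891/80171 = 1991232018/80171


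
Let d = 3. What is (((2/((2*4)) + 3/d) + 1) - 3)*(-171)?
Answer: 513/4 ≈ 128.25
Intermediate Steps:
(((2/((2*4)) + 3/d) + 1) - 3)*(-171) = (((2/((2*4)) + 3/3) + 1) - 3)*(-171) = (((2/8 + 3*(⅓)) + 1) - 3)*(-171) = (((2*(⅛) + 1) + 1) - 3)*(-171) = (((¼ + 1) + 1) - 3)*(-171) = ((5/4 + 1) - 3)*(-171) = (9/4 - 3)*(-171) = -¾*(-171) = 513/4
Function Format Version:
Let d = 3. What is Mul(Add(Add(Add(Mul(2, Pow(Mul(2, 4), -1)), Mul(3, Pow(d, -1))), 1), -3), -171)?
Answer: Rational(513, 4) ≈ 128.25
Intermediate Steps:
Mul(Add(Add(Add(Mul(2, Pow(Mul(2, 4), -1)), Mul(3, Pow(d, -1))), 1), -3), -171) = Mul(Add(Add(Add(Mul(2, Pow(Mul(2, 4), -1)), Mul(3, Pow(3, -1))), 1), -3), -171) = Mul(Add(Add(Add(Mul(2, Pow(8, -1)), Mul(3, Rational(1, 3))), 1), -3), -171) = Mul(Add(Add(Add(Mul(2, Rational(1, 8)), 1), 1), -3), -171) = Mul(Add(Add(Add(Rational(1, 4), 1), 1), -3), -171) = Mul(Add(Add(Rational(5, 4), 1), -3), -171) = Mul(Add(Rational(9, 4), -3), -171) = Mul(Rational(-3, 4), -171) = Rational(513, 4)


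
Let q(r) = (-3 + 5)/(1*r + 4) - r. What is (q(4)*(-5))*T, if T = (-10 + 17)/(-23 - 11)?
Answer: -525/136 ≈ -3.8603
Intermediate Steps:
T = -7/34 (T = 7/(-34) = 7*(-1/34) = -7/34 ≈ -0.20588)
q(r) = -r + 2/(4 + r) (q(r) = 2/(r + 4) - r = 2/(4 + r) - r = -r + 2/(4 + r))
(q(4)*(-5))*T = (((2 - 1*4² - 4*4)/(4 + 4))*(-5))*(-7/34) = (((2 - 1*16 - 16)/8)*(-5))*(-7/34) = (((2 - 16 - 16)/8)*(-5))*(-7/34) = (((⅛)*(-30))*(-5))*(-7/34) = -15/4*(-5)*(-7/34) = (75/4)*(-7/34) = -525/136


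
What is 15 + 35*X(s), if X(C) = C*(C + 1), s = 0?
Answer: 15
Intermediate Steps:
X(C) = C*(1 + C)
15 + 35*X(s) = 15 + 35*(0*(1 + 0)) = 15 + 35*(0*1) = 15 + 35*0 = 15 + 0 = 15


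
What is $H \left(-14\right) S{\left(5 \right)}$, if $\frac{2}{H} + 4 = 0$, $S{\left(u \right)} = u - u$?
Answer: $0$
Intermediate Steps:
$S{\left(u \right)} = 0$
$H = - \frac{1}{2}$ ($H = \frac{2}{-4 + 0} = \frac{2}{-4} = 2 \left(- \frac{1}{4}\right) = - \frac{1}{2} \approx -0.5$)
$H \left(-14\right) S{\left(5 \right)} = \left(- \frac{1}{2}\right) \left(-14\right) 0 = 7 \cdot 0 = 0$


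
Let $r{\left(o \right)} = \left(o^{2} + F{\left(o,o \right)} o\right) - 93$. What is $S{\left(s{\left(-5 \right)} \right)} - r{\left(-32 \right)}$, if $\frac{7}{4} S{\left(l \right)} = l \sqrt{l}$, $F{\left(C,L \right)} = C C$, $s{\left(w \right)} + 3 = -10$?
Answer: $31837 - \frac{52 i \sqrt{13}}{7} \approx 31837.0 - 26.784 i$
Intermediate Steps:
$s{\left(w \right)} = -13$ ($s{\left(w \right)} = -3 - 10 = -13$)
$F{\left(C,L \right)} = C^{2}$
$S{\left(l \right)} = \frac{4 l^{\frac{3}{2}}}{7}$ ($S{\left(l \right)} = \frac{4 l \sqrt{l}}{7} = \frac{4 l^{\frac{3}{2}}}{7}$)
$r{\left(o \right)} = -93 + o^{2} + o^{3}$ ($r{\left(o \right)} = \left(o^{2} + o^{2} o\right) - 93 = \left(o^{2} + o^{3}\right) - 93 = -93 + o^{2} + o^{3}$)
$S{\left(s{\left(-5 \right)} \right)} - r{\left(-32 \right)} = \frac{4 \left(-13\right)^{\frac{3}{2}}}{7} - \left(-93 + \left(-32\right)^{2} + \left(-32\right)^{3}\right) = \frac{4 \left(- 13 i \sqrt{13}\right)}{7} - \left(-93 + 1024 - 32768\right) = - \frac{52 i \sqrt{13}}{7} - -31837 = - \frac{52 i \sqrt{13}}{7} + 31837 = 31837 - \frac{52 i \sqrt{13}}{7}$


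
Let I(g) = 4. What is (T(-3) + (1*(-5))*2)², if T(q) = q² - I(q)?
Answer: 25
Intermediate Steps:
T(q) = -4 + q² (T(q) = q² - 1*4 = q² - 4 = -4 + q²)
(T(-3) + (1*(-5))*2)² = ((-4 + (-3)²) + (1*(-5))*2)² = ((-4 + 9) - 5*2)² = (5 - 10)² = (-5)² = 25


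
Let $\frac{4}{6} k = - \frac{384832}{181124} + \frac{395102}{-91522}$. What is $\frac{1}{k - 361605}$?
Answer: $- \frac{4144207682}{1498606262492967} \approx -2.7654 \cdot 10^{-6}$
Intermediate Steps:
$k = - \frac{40043643357}{4144207682}$ ($k = \frac{3 \left(- \frac{384832}{181124} + \frac{395102}{-91522}\right)}{2} = \frac{3 \left(\left(-384832\right) \frac{1}{181124} + 395102 \left(- \frac{1}{91522}\right)\right)}{2} = \frac{3 \left(- \frac{96208}{45281} - \frac{197551}{45761}\right)}{2} = \frac{3}{2} \left(- \frac{13347881119}{2072103841}\right) = - \frac{40043643357}{4144207682} \approx -9.6626$)
$\frac{1}{k - 361605} = \frac{1}{- \frac{40043643357}{4144207682} - 361605} = \frac{1}{- \frac{1498606262492967}{4144207682}} = - \frac{4144207682}{1498606262492967}$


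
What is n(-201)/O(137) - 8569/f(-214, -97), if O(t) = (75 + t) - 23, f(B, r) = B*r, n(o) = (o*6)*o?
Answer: 186305341/145306 ≈ 1282.2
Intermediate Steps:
n(o) = 6*o**2 (n(o) = (6*o)*o = 6*o**2)
O(t) = 52 + t
n(-201)/O(137) - 8569/f(-214, -97) = (6*(-201)**2)/(52 + 137) - 8569/((-214*(-97))) = (6*40401)/189 - 8569/20758 = 242406*(1/189) - 8569*1/20758 = 8978/7 - 8569/20758 = 186305341/145306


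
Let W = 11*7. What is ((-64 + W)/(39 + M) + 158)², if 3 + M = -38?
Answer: 91809/4 ≈ 22952.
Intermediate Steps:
M = -41 (M = -3 - 38 = -41)
W = 77
((-64 + W)/(39 + M) + 158)² = ((-64 + 77)/(39 - 41) + 158)² = (13/(-2) + 158)² = (13*(-½) + 158)² = (-13/2 + 158)² = (303/2)² = 91809/4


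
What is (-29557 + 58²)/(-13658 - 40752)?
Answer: 26193/54410 ≈ 0.48140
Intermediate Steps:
(-29557 + 58²)/(-13658 - 40752) = (-29557 + 3364)/(-54410) = -26193*(-1/54410) = 26193/54410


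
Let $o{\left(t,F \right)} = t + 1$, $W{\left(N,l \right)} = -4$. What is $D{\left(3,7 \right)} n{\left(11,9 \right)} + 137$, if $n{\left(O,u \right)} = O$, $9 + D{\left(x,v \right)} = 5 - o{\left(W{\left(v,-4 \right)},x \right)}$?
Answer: $126$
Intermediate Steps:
$o{\left(t,F \right)} = 1 + t$
$D{\left(x,v \right)} = -1$ ($D{\left(x,v \right)} = -9 + \left(5 - \left(1 - 4\right)\right) = -9 + \left(5 - -3\right) = -9 + \left(5 + 3\right) = -9 + 8 = -1$)
$D{\left(3,7 \right)} n{\left(11,9 \right)} + 137 = \left(-1\right) 11 + 137 = -11 + 137 = 126$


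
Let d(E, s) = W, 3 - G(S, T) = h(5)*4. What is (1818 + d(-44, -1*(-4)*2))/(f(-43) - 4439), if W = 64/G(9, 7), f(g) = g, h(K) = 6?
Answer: -19057/47061 ≈ -0.40494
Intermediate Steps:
G(S, T) = -21 (G(S, T) = 3 - 6*4 = 3 - 1*24 = 3 - 24 = -21)
W = -64/21 (W = 64/(-21) = 64*(-1/21) = -64/21 ≈ -3.0476)
d(E, s) = -64/21
(1818 + d(-44, -1*(-4)*2))/(f(-43) - 4439) = (1818 - 64/21)/(-43 - 4439) = (38114/21)/(-4482) = (38114/21)*(-1/4482) = -19057/47061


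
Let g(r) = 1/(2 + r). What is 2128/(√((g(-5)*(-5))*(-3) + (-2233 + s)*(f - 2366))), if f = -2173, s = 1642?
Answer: 532*√167659/167659 ≈ 1.2993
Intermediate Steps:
2128/(√((g(-5)*(-5))*(-3) + (-2233 + s)*(f - 2366))) = 2128/(√((-5/(2 - 5))*(-3) + (-2233 + 1642)*(-2173 - 2366))) = 2128/(√((-5/(-3))*(-3) - 591*(-4539))) = 2128/(√(-⅓*(-5)*(-3) + 2682549)) = 2128/(√((5/3)*(-3) + 2682549)) = 2128/(√(-5 + 2682549)) = 2128/(√2682544) = 2128/((4*√167659)) = 2128*(√167659/670636) = 532*√167659/167659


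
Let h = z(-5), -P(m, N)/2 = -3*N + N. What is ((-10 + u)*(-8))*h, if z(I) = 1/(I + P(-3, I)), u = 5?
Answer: -8/5 ≈ -1.6000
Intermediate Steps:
P(m, N) = 4*N (P(m, N) = -2*(-3*N + N) = -(-4)*N = 4*N)
z(I) = 1/(5*I) (z(I) = 1/(I + 4*I) = 1/(5*I))
h = -1/25 (h = (1/5)/(-5) = (1/5)*(-1/5) = -1/25 ≈ -0.040000)
((-10 + u)*(-8))*h = ((-10 + 5)*(-8))*(-1/25) = -5*(-8)*(-1/25) = 40*(-1/25) = -8/5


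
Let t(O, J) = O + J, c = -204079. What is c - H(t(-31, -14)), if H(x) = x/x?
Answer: -204080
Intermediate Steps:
t(O, J) = J + O
H(x) = 1
c - H(t(-31, -14)) = -204079 - 1*1 = -204079 - 1 = -204080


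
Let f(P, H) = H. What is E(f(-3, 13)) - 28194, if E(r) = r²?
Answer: -28025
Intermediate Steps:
E(f(-3, 13)) - 28194 = 13² - 28194 = 169 - 28194 = -28025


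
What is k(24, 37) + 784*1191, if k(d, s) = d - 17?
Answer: 933751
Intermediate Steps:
k(d, s) = -17 + d
k(24, 37) + 784*1191 = (-17 + 24) + 784*1191 = 7 + 933744 = 933751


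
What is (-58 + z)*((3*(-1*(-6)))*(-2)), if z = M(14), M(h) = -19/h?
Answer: 14958/7 ≈ 2136.9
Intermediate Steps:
z = -19/14 ≈ -1.3571
(-58 + z)*((3*(-1*(-6)))*(-2)) = (-58 - 19/14)*((3*(-1*(-6)))*(-2)) = -831*3*6*(-2)/14 = -7479*(-2)/7 = -831/14*(-36) = 14958/7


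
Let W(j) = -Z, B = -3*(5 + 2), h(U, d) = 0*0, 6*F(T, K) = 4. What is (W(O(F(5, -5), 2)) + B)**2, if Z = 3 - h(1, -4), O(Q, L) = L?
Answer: 576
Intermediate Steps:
F(T, K) = 2/3 (F(T, K) = (1/6)*4 = 2/3)
h(U, d) = 0
Z = 3 (Z = 3 - 1*0 = 3 + 0 = 3)
B = -21 (B = -3*7 = -21)
W(j) = -3 (W(j) = -1*3 = -3)
(W(O(F(5, -5), 2)) + B)**2 = (-3 - 21)**2 = (-24)**2 = 576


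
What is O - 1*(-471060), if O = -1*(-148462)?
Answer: 619522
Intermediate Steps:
O = 148462
O - 1*(-471060) = 148462 - 1*(-471060) = 148462 + 471060 = 619522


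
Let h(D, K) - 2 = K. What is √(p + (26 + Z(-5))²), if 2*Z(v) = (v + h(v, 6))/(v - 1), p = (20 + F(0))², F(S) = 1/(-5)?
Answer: √422041/20 ≈ 32.482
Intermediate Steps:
h(D, K) = 2 + K
F(S) = -⅕
p = 9801/25 (p = (20 - ⅕)² = (99/5)² = 9801/25 ≈ 392.04)
Z(v) = (8 + v)/(2*(-1 + v)) (Z(v) = ((v + (2 + 6))/(v - 1))/2 = ((v + 8)/(-1 + v))/2 = ((8 + v)/(-1 + v))/2 = (8 + v)/(2*(-1 + v)))
√(p + (26 + Z(-5))²) = √(9801/25 + (26 + (8 - 5)/(2*(-1 - 5)))²) = √(9801/25 + (26 + (½)*3/(-6))²) = √(9801/25 + (26 + (½)*(-⅙)*3)²) = √(9801/25 + (26 - ¼)²) = √(9801/25 + (103/4)²) = √(9801/25 + 10609/16) = √(422041/400) = √422041/20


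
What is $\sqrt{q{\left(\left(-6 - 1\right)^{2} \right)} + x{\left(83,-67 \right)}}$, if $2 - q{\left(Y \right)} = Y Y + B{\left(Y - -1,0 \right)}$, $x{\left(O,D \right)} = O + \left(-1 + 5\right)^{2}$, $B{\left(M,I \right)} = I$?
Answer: $10 i \sqrt{23} \approx 47.958 i$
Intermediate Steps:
$x{\left(O,D \right)} = 16 + O$ ($x{\left(O,D \right)} = O + 4^{2} = O + 16 = 16 + O$)
$q{\left(Y \right)} = 2 - Y^{2}$ ($q{\left(Y \right)} = 2 - \left(Y Y + 0\right) = 2 - \left(Y^{2} + 0\right) = 2 - Y^{2}$)
$\sqrt{q{\left(\left(-6 - 1\right)^{2} \right)} + x{\left(83,-67 \right)}} = \sqrt{\left(2 - \left(\left(-6 - 1\right)^{2}\right)^{2}\right) + \left(16 + 83\right)} = \sqrt{\left(2 - \left(\left(-7\right)^{2}\right)^{2}\right) + 99} = \sqrt{\left(2 - 49^{2}\right) + 99} = \sqrt{\left(2 - 2401\right) + 99} = \sqrt{-2399 + 99} = \sqrt{-2300} = 10 i \sqrt{23}$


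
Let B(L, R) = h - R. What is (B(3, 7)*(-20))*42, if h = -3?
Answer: 8400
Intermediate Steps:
B(L, R) = -3 - R
(B(3, 7)*(-20))*42 = ((-3 - 1*7)*(-20))*42 = ((-3 - 7)*(-20))*42 = -10*(-20)*42 = 200*42 = 8400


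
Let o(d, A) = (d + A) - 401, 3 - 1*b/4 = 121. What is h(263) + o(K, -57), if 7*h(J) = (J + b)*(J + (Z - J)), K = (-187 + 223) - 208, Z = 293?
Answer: -65647/7 ≈ -9378.1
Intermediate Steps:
b = -472 (b = 12 - 4*121 = 12 - 484 = -472)
K = -172 (K = 36 - 208 = -172)
o(d, A) = -401 + A + d (o(d, A) = (A + d) - 401 = -401 + A + d)
h(J) = -138296/7 + 293*J/7 (h(J) = ((J - 472)*(J + (293 - J)))/7 = ((-472 + J)*293)/7 = (-138296 + 293*J)/7 = -138296/7 + 293*J/7)
h(263) + o(K, -57) = (-138296/7 + (293/7)*263) + (-401 - 57 - 172) = (-138296/7 + 77059/7) - 630 = -61237/7 - 630 = -65647/7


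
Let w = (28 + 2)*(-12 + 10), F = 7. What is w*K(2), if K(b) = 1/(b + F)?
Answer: -20/3 ≈ -6.6667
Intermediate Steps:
K(b) = 1/(7 + b) (K(b) = 1/(b + 7) = 1/(7 + b))
w = -60 (w = 30*(-2) = -60)
w*K(2) = -60/(7 + 2) = -60/9 = -60*⅑ = -20/3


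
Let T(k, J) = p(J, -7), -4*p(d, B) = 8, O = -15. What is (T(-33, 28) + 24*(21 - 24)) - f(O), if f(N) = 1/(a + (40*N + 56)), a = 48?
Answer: -36703/496 ≈ -73.998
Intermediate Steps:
p(d, B) = -2 (p(d, B) = -¼*8 = -2)
T(k, J) = -2
f(N) = 1/(104 + 40*N) (f(N) = 1/(48 + (40*N + 56)) = 1/(48 + (56 + 40*N)) = 1/(104 + 40*N))
(T(-33, 28) + 24*(21 - 24)) - f(O) = (-2 + 24*(21 - 24)) - 1/(8*(13 + 5*(-15))) = (-2 + 24*(-3)) - 1/(8*(13 - 75)) = (-2 - 72) - 1/(8*(-62)) = -74 - (-1)/(8*62) = -74 - 1*(-1/496) = -74 + 1/496 = -36703/496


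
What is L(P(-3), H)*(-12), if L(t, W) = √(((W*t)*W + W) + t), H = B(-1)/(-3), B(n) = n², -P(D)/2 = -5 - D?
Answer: -4*√37 ≈ -24.331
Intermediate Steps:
P(D) = 10 + 2*D (P(D) = -2*(-5 - D) = 10 + 2*D)
H = -⅓ (H = (-1)²/(-3) = 1*(-⅓) = -⅓ ≈ -0.33333)
L(t, W) = √(W + t + t*W²) (L(t, W) = √((t*W² + W) + t) = √((W + t*W²) + t) = √(W + t + t*W²))
L(P(-3), H)*(-12) = √(-⅓ + (10 + 2*(-3)) + (10 + 2*(-3))*(-⅓)²)*(-12) = √(-⅓ + (10 - 6) + (10 - 6)*(⅑))*(-12) = √(-⅓ + 4 + 4*(⅑))*(-12) = √(-⅓ + 4 + 4/9)*(-12) = √(37/9)*(-12) = (√37/3)*(-12) = -4*√37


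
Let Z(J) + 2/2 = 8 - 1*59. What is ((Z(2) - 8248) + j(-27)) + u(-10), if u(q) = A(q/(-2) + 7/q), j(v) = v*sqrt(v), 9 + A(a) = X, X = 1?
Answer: -8308 - 81*I*sqrt(3) ≈ -8308.0 - 140.3*I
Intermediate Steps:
Z(J) = -52 (Z(J) = -1 + (8 - 1*59) = -1 + (8 - 59) = -1 - 51 = -52)
A(a) = -8 (A(a) = -9 + 1 = -8)
j(v) = v**(3/2)
u(q) = -8
((Z(2) - 8248) + j(-27)) + u(-10) = ((-52 - 8248) + (-27)**(3/2)) - 8 = (-8300 - 81*I*sqrt(3)) - 8 = -8308 - 81*I*sqrt(3)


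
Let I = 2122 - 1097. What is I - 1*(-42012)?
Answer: 43037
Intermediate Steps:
I = 1025
I - 1*(-42012) = 1025 - 1*(-42012) = 1025 + 42012 = 43037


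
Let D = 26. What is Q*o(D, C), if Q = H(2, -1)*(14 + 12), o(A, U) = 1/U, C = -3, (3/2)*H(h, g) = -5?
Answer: 260/9 ≈ 28.889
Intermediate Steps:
H(h, g) = -10/3 (H(h, g) = (⅔)*(-5) = -10/3)
Q = -260/3 (Q = -10*(14 + 12)/3 = -10/3*26 = -260/3 ≈ -86.667)
Q*o(D, C) = -260/3/(-3) = -260/3*(-⅓) = 260/9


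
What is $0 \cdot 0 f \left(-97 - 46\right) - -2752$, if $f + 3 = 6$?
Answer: $2752$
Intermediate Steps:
$f = 3$ ($f = -3 + 6 = 3$)
$0 \cdot 0 f \left(-97 - 46\right) - -2752 = 0 \cdot 0 \cdot 3 \left(-97 - 46\right) - -2752 = 0 \cdot 3 \left(-143\right) + 2752 = 0 \left(-143\right) + 2752 = 0 + 2752 = 2752$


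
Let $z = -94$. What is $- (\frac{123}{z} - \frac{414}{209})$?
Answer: $\frac{64623}{19646} \approx 3.2894$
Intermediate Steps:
$- (\frac{123}{z} - \frac{414}{209}) = - (\frac{123}{-94} - \frac{414}{209}) = - (123 \left(- \frac{1}{94}\right) - \frac{414}{209}) = - (- \frac{123}{94} - \frac{414}{209}) = \left(-1\right) \left(- \frac{64623}{19646}\right) = \frac{64623}{19646}$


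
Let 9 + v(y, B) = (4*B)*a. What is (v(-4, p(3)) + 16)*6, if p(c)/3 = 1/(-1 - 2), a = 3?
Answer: -30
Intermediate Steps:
p(c) = -1 (p(c) = 3/(-1 - 2) = 3/(-3) = 3*(-⅓) = -1)
v(y, B) = -9 + 12*B (v(y, B) = -9 + (4*B)*3 = -9 + 12*B)
(v(-4, p(3)) + 16)*6 = ((-9 + 12*(-1)) + 16)*6 = ((-9 - 12) + 16)*6 = (-21 + 16)*6 = -5*6 = -30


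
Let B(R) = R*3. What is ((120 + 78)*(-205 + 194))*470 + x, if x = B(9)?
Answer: -1023633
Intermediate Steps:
B(R) = 3*R
x = 27 (x = 3*9 = 27)
((120 + 78)*(-205 + 194))*470 + x = ((120 + 78)*(-205 + 194))*470 + 27 = (198*(-11))*470 + 27 = -2178*470 + 27 = -1023660 + 27 = -1023633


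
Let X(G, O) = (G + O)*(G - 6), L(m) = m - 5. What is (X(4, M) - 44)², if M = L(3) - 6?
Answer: 1296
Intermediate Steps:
L(m) = -5 + m
M = -8 (M = (-5 + 3) - 6 = -2 - 6 = -8)
X(G, O) = (-6 + G)*(G + O) (X(G, O) = (G + O)*(-6 + G) = (-6 + G)*(G + O))
(X(4, M) - 44)² = ((4² - 6*4 - 6*(-8) + 4*(-8)) - 44)² = ((16 - 24 + 48 - 32) - 44)² = (8 - 44)² = (-36)² = 1296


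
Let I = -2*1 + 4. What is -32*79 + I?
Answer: -2526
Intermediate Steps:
I = 2 (I = -2 + 4 = 2)
-32*79 + I = -32*79 + 2 = -2528 + 2 = -2526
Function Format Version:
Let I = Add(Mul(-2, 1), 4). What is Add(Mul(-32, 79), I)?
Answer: -2526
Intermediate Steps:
I = 2 (I = Add(-2, 4) = 2)
Add(Mul(-32, 79), I) = Add(Mul(-32, 79), 2) = Add(-2528, 2) = -2526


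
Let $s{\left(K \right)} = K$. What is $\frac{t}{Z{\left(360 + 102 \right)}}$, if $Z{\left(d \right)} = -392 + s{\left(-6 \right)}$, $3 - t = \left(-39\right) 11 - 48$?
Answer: $- \frac{240}{199} \approx -1.206$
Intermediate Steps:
$t = 480$ ($t = 3 - \left(\left(-39\right) 11 - 48\right) = 3 - \left(-429 - 48\right) = 3 - -477 = 3 + 477 = 480$)
$Z{\left(d \right)} = -398$ ($Z{\left(d \right)} = -392 - 6 = -398$)
$\frac{t}{Z{\left(360 + 102 \right)}} = \frac{480}{-398} = 480 \left(- \frac{1}{398}\right) = - \frac{240}{199}$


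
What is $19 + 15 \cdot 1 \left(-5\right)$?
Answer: $-56$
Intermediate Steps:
$19 + 15 \cdot 1 \left(-5\right) = 19 + 15 \left(-5\right) = 19 - 75 = -56$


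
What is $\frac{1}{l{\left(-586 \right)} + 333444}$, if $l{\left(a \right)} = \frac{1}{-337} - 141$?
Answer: $\frac{337}{112323110} \approx 3.0003 \cdot 10^{-6}$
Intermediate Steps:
$l{\left(a \right)} = - \frac{47518}{337}$ ($l{\left(a \right)} = - \frac{1}{337} - 141 = - \frac{47518}{337}$)
$\frac{1}{l{\left(-586 \right)} + 333444} = \frac{1}{- \frac{47518}{337} + 333444} = \frac{1}{\frac{112323110}{337}} = \frac{337}{112323110}$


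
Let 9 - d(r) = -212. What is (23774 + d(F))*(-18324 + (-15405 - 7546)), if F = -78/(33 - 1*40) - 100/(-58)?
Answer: -990393625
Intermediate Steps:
F = 2612/203 (F = -78/(33 - 40) - 100*(-1/58) = -78/(-7) + 50/29 = -78*(-⅐) + 50/29 = 78/7 + 50/29 = 2612/203 ≈ 12.867)
d(r) = 221 (d(r) = 9 - 1*(-212) = 9 + 212 = 221)
(23774 + d(F))*(-18324 + (-15405 - 7546)) = (23774 + 221)*(-18324 + (-15405 - 7546)) = 23995*(-18324 - 22951) = 23995*(-41275) = -990393625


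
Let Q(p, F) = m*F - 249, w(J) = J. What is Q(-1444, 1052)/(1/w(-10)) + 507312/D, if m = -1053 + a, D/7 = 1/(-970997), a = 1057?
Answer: -492598707194/7 ≈ -7.0371e+10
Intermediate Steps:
D = -7/970997 (D = 7/(-970997) = 7*(-1/970997) = -7/970997 ≈ -7.2091e-6)
m = 4 (m = -1053 + 1057 = 4)
Q(p, F) = -249 + 4*F (Q(p, F) = 4*F - 249 = -249 + 4*F)
Q(-1444, 1052)/(1/w(-10)) + 507312/D = (-249 + 4*1052)/(1/(-10)) + 507312/(-7/970997) = (-249 + 4208)/(-⅒) + 507312*(-970997/7) = 3959*(-10) - 492598430064/7 = -39590 - 492598430064/7 = -492598707194/7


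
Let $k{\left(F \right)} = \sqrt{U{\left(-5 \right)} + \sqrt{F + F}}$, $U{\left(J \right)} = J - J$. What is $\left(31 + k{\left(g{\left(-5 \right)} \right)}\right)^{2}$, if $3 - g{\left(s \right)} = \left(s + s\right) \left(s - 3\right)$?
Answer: $\left(31 + \sqrt[4]{-154}\right)^{2} \approx 1115.4 + 166.85 i$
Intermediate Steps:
$U{\left(J \right)} = 0$
$g{\left(s \right)} = 3 - 2 s \left(-3 + s\right)$ ($g{\left(s \right)} = 3 - \left(s + s\right) \left(s - 3\right) = 3 - 2 s \left(-3 + s\right)$)
$k{\left(F \right)} = \sqrt[4]{2} \sqrt[4]{F}$ ($k{\left(F \right)} = \sqrt{0 + \sqrt{F + F}} = \sqrt{0 + \sqrt{2 F}} = \sqrt{0 + \sqrt{2} \sqrt{F}} = \sqrt{\sqrt{2} \sqrt{F}} = \sqrt[4]{2} \sqrt[4]{F}$)
$\left(31 + k{\left(g{\left(-5 \right)} \right)}\right)^{2} = \left(31 + \sqrt[4]{2} \sqrt[4]{3 - 2 \left(-5\right)^{2} + 6 \left(-5\right)}\right)^{2} = \left(31 + \sqrt[4]{2} \sqrt[4]{3 - 50 - 30}\right)^{2} = \left(31 + \sqrt[4]{2} \sqrt[4]{-77}\right)^{2} = \left(31 + \sqrt[4]{-154}\right)^{2}$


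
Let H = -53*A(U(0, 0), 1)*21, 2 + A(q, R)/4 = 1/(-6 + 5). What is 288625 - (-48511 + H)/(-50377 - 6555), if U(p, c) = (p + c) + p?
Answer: 16431963345/56932 ≈ 2.8862e+5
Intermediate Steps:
U(p, c) = c + 2*p (U(p, c) = (c + p) + p = c + 2*p)
A(q, R) = -12 (A(q, R) = -8 + 4/(-6 + 5) = -8 + 4/(-1) = -8 + 4*(-1) = -8 - 4 = -12)
H = 13356 (H = -53*(-12)*21 = 636*21 = 13356)
288625 - (-48511 + H)/(-50377 - 6555) = 288625 - (-48511 + 13356)/(-50377 - 6555) = 288625 - (-35155)/(-56932) = 288625 - (-35155)*(-1)/56932 = 288625 - 1*35155/56932 = 288625 - 35155/56932 = 16431963345/56932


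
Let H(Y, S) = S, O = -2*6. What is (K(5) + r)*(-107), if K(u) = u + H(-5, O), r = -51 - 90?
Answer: 15836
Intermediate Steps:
O = -12
r = -141
K(u) = -12 + u (K(u) = u - 12 = -12 + u)
(K(5) + r)*(-107) = ((-12 + 5) - 141)*(-107) = (-7 - 141)*(-107) = -148*(-107) = 15836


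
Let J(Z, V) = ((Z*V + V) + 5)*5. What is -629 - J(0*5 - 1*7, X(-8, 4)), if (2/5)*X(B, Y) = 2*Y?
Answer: -54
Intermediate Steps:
X(B, Y) = 5*Y (X(B, Y) = 5*(2*Y)/2 = 5*Y)
J(Z, V) = 25 + 5*V + 5*V*Z (J(Z, V) = ((V*Z + V) + 5)*5 = ((V + V*Z) + 5)*5 = (5 + V + V*Z)*5 = 25 + 5*V + 5*V*Z)
-629 - J(0*5 - 1*7, X(-8, 4)) = -629 - (25 + 5*(5*4) + 5*(5*4)*(0*5 - 1*7)) = -629 - (25 + 5*20 + 5*20*(0 - 7)) = -629 - (25 + 100 + 5*20*(-7)) = -629 - (25 + 100 - 700) = -629 - 1*(-575) = -629 + 575 = -54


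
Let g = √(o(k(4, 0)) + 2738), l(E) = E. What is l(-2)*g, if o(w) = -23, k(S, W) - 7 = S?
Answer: -2*√2715 ≈ -104.21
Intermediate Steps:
k(S, W) = 7 + S
g = √2715 (g = √(-23 + 2738) = √2715 ≈ 52.106)
l(-2)*g = -2*√2715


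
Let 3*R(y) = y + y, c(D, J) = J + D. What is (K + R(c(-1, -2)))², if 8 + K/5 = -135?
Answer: 514089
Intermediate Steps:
c(D, J) = D + J
K = -715 (K = -40 + 5*(-135) = -40 - 675 = -715)
R(y) = 2*y/3 (R(y) = (y + y)/3 = (2*y)/3 = 2*y/3)
(K + R(c(-1, -2)))² = (-715 + 2*(-1 - 2)/3)² = (-715 + (⅔)*(-3))² = (-715 - 2)² = (-717)² = 514089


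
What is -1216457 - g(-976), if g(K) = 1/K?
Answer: -1187262031/976 ≈ -1.2165e+6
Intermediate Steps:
-1216457 - g(-976) = -1216457 - 1/(-976) = -1216457 - 1*(-1/976) = -1216457 + 1/976 = -1187262031/976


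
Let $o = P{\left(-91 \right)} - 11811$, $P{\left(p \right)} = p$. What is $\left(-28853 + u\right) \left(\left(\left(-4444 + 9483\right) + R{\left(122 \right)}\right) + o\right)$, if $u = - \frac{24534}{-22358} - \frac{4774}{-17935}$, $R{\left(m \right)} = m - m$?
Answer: $\frac{39699842867763902}{200495365} \approx 1.9801 \cdot 10^{8}$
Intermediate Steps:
$R{\left(m \right)} = 0$
$u = \frac{273377191}{200495365}$ ($u = \left(-24534\right) \left(- \frac{1}{22358}\right) - - \frac{4774}{17935} = \frac{12267}{11179} + \frac{4774}{17935} = \frac{273377191}{200495365} \approx 1.3635$)
$o = -11902$ ($o = -91 - 11811 = -11902$)
$\left(-28853 + u\right) \left(\left(\left(-4444 + 9483\right) + R{\left(122 \right)}\right) + o\right) = \left(-28853 + \frac{273377191}{200495365}\right) \left(\left(\left(-4444 + 9483\right) + 0\right) - 11902\right) = - \frac{5784619389154 \left(\left(5039 + 0\right) - 11902\right)}{200495365} = - \frac{5784619389154 \left(5039 - 11902\right)}{200495365} = \left(- \frac{5784619389154}{200495365}\right) \left(-6863\right) = \frac{39699842867763902}{200495365}$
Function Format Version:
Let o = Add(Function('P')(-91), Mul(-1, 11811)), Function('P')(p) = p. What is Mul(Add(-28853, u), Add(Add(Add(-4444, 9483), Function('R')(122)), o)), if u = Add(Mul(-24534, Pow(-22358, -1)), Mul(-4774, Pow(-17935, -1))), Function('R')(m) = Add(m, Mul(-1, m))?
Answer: Rational(39699842867763902, 200495365) ≈ 1.9801e+8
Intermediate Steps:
Function('R')(m) = 0
u = Rational(273377191, 200495365) (u = Add(Mul(-24534, Rational(-1, 22358)), Mul(-4774, Rational(-1, 17935))) = Add(Rational(12267, 11179), Rational(4774, 17935)) = Rational(273377191, 200495365) ≈ 1.3635)
o = -11902 (o = Add(-91, Mul(-1, 11811)) = Add(-91, -11811) = -11902)
Mul(Add(-28853, u), Add(Add(Add(-4444, 9483), Function('R')(122)), o)) = Mul(Add(-28853, Rational(273377191, 200495365)), Add(Add(Add(-4444, 9483), 0), -11902)) = Mul(Rational(-5784619389154, 200495365), Add(Add(5039, 0), -11902)) = Mul(Rational(-5784619389154, 200495365), Add(5039, -11902)) = Mul(Rational(-5784619389154, 200495365), -6863) = Rational(39699842867763902, 200495365)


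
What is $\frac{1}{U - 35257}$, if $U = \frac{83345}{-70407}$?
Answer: $- \frac{70407}{2482422944} \approx -2.8362 \cdot 10^{-5}$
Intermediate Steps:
$U = - \frac{83345}{70407}$ ($U = 83345 \left(- \frac{1}{70407}\right) = - \frac{83345}{70407} \approx -1.1838$)
$\frac{1}{U - 35257} = \frac{1}{- \frac{83345}{70407} - 35257} = \frac{1}{- \frac{2482422944}{70407}} = - \frac{70407}{2482422944}$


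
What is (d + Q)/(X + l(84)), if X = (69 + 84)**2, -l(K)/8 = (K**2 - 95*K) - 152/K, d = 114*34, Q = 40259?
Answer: 185367/129425 ≈ 1.4322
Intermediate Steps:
d = 3876
l(K) = -8*K**2 + 760*K + 1216/K (l(K) = -8*((K**2 - 95*K) - 152/K) = -8*(K**2 - 152/K - 95*K) = -8*K**2 + 760*K + 1216/K)
X = 23409 (X = 153**2 = 23409)
(d + Q)/(X + l(84)) = (3876 + 40259)/(23409 + 8*(152 + 84**2*(95 - 1*84))/84) = 44135/(23409 + 8*(1/84)*(152 + 7056*(95 - 84))) = 44135/(23409 + 8*(1/84)*(152 + 7056*11)) = 44135/(23409 + 8*(1/84)*(152 + 77616)) = 44135/(23409 + 8*(1/84)*77768) = 44135/(23409 + 155536/21) = 44135/(647125/21) = 44135*(21/647125) = 185367/129425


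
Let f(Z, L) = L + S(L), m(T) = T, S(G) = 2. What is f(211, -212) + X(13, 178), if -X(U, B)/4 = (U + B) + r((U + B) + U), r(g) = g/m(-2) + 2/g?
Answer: -28868/51 ≈ -566.04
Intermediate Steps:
r(g) = 2/g - g/2 (r(g) = g/(-2) + 2/g = g*(-1/2) + 2/g = -g/2 + 2/g = 2/g - g/2)
f(Z, L) = 2 + L (f(Z, L) = L + 2 = 2 + L)
X(U, B) = -8/(B + 2*U) - 2*B (X(U, B) = -4*((U + B) + (2/((U + B) + U) - ((U + B) + U)/2)) = -4*((B + U) + (2/((B + U) + U) - ((B + U) + U)/2)) = -4*((B + U) + (2/(B + 2*U) - (B + 2*U)/2)) = -4*((B + U) + (2/(B + 2*U) + (-U - B/2))) = -4*((B + U) + (-U + 2/(B + 2*U) - B/2)) = -4*(B/2 + 2/(B + 2*U)) = -8/(B + 2*U) - 2*B)
f(211, -212) + X(13, 178) = (2 - 212) + 2*(-4 - 1*178**2 - 2*178*13)/(178 + 2*13) = -210 + 2*(-4 - 1*31684 - 4628)/(178 + 26) = -210 + 2*(-4 - 31684 - 4628)/204 = -210 + 2*(1/204)*(-36316) = -210 - 18158/51 = -28868/51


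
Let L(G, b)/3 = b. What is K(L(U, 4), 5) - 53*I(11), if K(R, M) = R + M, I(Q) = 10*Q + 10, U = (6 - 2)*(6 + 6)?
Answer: -6343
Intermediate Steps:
U = 48 (U = 4*12 = 48)
L(G, b) = 3*b
I(Q) = 10 + 10*Q
K(R, M) = M + R
K(L(U, 4), 5) - 53*I(11) = (5 + 3*4) - 53*(10 + 10*11) = (5 + 12) - 53*(10 + 110) = 17 - 53*120 = 17 - 6360 = -6343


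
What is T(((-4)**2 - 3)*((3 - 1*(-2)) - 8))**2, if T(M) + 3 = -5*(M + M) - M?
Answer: 181476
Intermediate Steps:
T(M) = -3 - 11*M (T(M) = -3 + (-5*(M + M) - M) = -3 + (-10*M - M) = -3 - 11*M)
T(((-4)**2 - 3)*((3 - 1*(-2)) - 8))**2 = (-3 - 11*((-4)**2 - 3)*((3 - 1*(-2)) - 8))**2 = (-3 - 11*(16 - 3)*((3 + 2) - 8))**2 = (-3 - 143*(5 - 8))**2 = (-3 - 143*(-3))**2 = (-3 - 11*(-39))**2 = (-3 + 429)**2 = 426**2 = 181476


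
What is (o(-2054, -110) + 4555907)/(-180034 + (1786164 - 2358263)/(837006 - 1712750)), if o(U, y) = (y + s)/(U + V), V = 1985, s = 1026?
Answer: -275295964985248/10878755500593 ≈ -25.306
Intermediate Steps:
o(U, y) = (1026 + y)/(1985 + U) (o(U, y) = (y + 1026)/(U + 1985) = (1026 + y)/(1985 + U))
(o(-2054, -110) + 4555907)/(-180034 + (1786164 - 2358263)/(837006 - 1712750)) = ((1026 - 110)/(1985 - 2054) + 4555907)/(-180034 + (1786164 - 2358263)/(837006 - 1712750)) = (916/(-69) + 4555907)/(-180034 - 572099/(-875744)) = (-1/69*916 + 4555907)/(-180034 - 572099*(-1/875744)) = (-916/69 + 4555907)/(-180034 + 572099/875744) = 314356667/(69*(-157663123197/875744)) = (314356667/69)*(-875744/157663123197) = -275295964985248/10878755500593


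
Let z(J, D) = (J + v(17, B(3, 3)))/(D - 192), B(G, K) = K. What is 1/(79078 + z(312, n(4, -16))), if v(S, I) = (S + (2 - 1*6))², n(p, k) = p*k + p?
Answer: 252/19927175 ≈ 1.2646e-5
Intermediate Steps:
n(p, k) = p + k*p (n(p, k) = k*p + p = p + k*p)
v(S, I) = (-4 + S)² (v(S, I) = (S + (2 - 6))² = (S - 4)² = (-4 + S)²)
z(J, D) = (169 + J)/(-192 + D) (z(J, D) = (J + (-4 + 17)²)/(D - 192) = (J + 13²)/(-192 + D) = (J + 169)/(-192 + D) = (169 + J)/(-192 + D))
1/(79078 + z(312, n(4, -16))) = 1/(79078 + (169 + 312)/(-192 + 4*(1 - 16))) = 1/(79078 + 481/(-192 + 4*(-15))) = 1/(79078 + 481/(-192 - 60)) = 1/(79078 + 481/(-252)) = 1/(79078 - 1/252*481) = 1/(79078 - 481/252) = 1/(19927175/252) = 252/19927175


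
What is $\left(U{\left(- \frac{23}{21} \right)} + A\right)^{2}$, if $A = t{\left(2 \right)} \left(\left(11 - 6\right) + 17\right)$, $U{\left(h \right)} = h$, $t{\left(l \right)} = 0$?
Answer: $\frac{529}{441} \approx 1.1995$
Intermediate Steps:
$A = 0$ ($A = 0 \left(\left(11 - 6\right) + 17\right) = 0 \left(5 + 17\right) = 0 \cdot 22 = 0$)
$\left(U{\left(- \frac{23}{21} \right)} + A\right)^{2} = \left(- \frac{23}{21} + 0\right)^{2} = \left(- \frac{23}{21}\right)^{2} = \frac{529}{441}$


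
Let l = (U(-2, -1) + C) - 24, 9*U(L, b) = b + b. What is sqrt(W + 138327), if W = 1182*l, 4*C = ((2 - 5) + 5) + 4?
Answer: 2*sqrt(250806)/3 ≈ 333.87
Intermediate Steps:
U(L, b) = 2*b/9 (U(L, b) = (b + b)/9 = (2*b)/9 = 2*b/9)
C = 3/2 (C = (((2 - 5) + 5) + 4)/4 = ((-3 + 5) + 4)/4 = (2 + 4)/4 = (1/4)*6 = 3/2 ≈ 1.5000)
l = -409/18 (l = ((2/9)*(-1) + 3/2) - 24 = (-2/9 + 3/2) - 24 = 23/18 - 24 = -409/18 ≈ -22.722)
W = -80573/3 (W = 1182*(-409/18) = -80573/3 ≈ -26858.)
sqrt(W + 138327) = sqrt(-80573/3 + 138327) = sqrt(334408/3) = 2*sqrt(250806)/3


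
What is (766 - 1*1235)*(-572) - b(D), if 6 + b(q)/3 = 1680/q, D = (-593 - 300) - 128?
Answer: 273925046/1021 ≈ 2.6829e+5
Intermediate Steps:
D = -1021 (D = -893 - 128 = -1021)
b(q) = -18 + 5040/q (b(q) = -18 + 3*(1680/q) = -18 + 5040/q)
(766 - 1*1235)*(-572) - b(D) = (766 - 1*1235)*(-572) - (-18 + 5040/(-1021)) = (766 - 1235)*(-572) - (-18 + 5040*(-1/1021)) = -469*(-572) - (-18 - 5040/1021) = 268268 - 1*(-23418/1021) = 268268 + 23418/1021 = 273925046/1021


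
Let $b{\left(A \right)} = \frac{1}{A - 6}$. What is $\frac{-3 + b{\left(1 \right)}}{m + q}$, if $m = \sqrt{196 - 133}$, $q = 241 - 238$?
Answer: $\frac{8}{45} - \frac{8 \sqrt{7}}{45} \approx -0.29258$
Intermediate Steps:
$q = 3$ ($q = 241 - 238 = 3$)
$m = 3 \sqrt{7}$ ($m = \sqrt{63} = 3 \sqrt{7} \approx 7.9373$)
$b{\left(A \right)} = \frac{1}{-6 + A}$
$\frac{-3 + b{\left(1 \right)}}{m + q} = \frac{-3 + \frac{1}{-6 + 1}}{3 \sqrt{7} + 3} = \frac{-3 + \frac{1}{-5}}{3 + 3 \sqrt{7}} = \frac{-3 - \frac{1}{5}}{3 + 3 \sqrt{7}} = - \frac{16}{5 \left(3 + 3 \sqrt{7}\right)}$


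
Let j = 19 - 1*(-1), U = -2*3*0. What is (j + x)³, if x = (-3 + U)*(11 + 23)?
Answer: -551368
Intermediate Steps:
U = 0 (U = -6*0 = 0)
j = 20 (j = 19 + 1 = 20)
x = -102 (x = (-3 + 0)*(11 + 23) = -3*34 = -102)
(j + x)³ = (20 - 102)³ = (-82)³ = -551368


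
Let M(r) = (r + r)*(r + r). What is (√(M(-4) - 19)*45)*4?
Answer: 540*√5 ≈ 1207.5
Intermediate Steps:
M(r) = 4*r² (M(r) = (2*r)*(2*r) = 4*r²)
(√(M(-4) - 19)*45)*4 = (√(4*(-4)² - 19)*45)*4 = (√(4*16 - 19)*45)*4 = (√(64 - 19)*45)*4 = (√45*45)*4 = ((3*√5)*45)*4 = (135*√5)*4 = 540*√5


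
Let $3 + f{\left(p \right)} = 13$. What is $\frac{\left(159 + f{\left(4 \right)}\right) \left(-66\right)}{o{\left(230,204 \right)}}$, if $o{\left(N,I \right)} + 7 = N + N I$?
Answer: $- \frac{11154}{47143} \approx -0.2366$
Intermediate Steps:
$f{\left(p \right)} = 10$ ($f{\left(p \right)} = -3 + 13 = 10$)
$o{\left(N,I \right)} = -7 + N + I N$ ($o{\left(N,I \right)} = -7 + \left(N + N I\right) = -7 + \left(N + I N\right) = -7 + N + I N$)
$\frac{\left(159 + f{\left(4 \right)}\right) \left(-66\right)}{o{\left(230,204 \right)}} = \frac{\left(159 + 10\right) \left(-66\right)}{-7 + 230 + 204 \cdot 230} = \frac{169 \left(-66\right)}{-7 + 230 + 46920} = - \frac{11154}{47143}$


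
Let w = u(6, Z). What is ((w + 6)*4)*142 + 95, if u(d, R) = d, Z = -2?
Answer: 6911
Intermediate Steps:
w = 6
((w + 6)*4)*142 + 95 = ((6 + 6)*4)*142 + 95 = (12*4)*142 + 95 = 48*142 + 95 = 6816 + 95 = 6911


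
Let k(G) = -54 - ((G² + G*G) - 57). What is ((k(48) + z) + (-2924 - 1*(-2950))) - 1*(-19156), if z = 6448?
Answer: 21025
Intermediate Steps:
k(G) = 3 - 2*G² (k(G) = -54 - ((G² + G²) - 57) = -54 - (2*G² - 57) = -54 - (-57 + 2*G²) = -54 + (57 - 2*G²) = 3 - 2*G²)
((k(48) + z) + (-2924 - 1*(-2950))) - 1*(-19156) = (((3 - 2*48²) + 6448) + (-2924 - 1*(-2950))) - 1*(-19156) = (((3 - 2*2304) + 6448) + (-2924 + 2950)) + 19156 = (((3 - 4608) + 6448) + 26) + 19156 = ((-4605 + 6448) + 26) + 19156 = (1843 + 26) + 19156 = 1869 + 19156 = 21025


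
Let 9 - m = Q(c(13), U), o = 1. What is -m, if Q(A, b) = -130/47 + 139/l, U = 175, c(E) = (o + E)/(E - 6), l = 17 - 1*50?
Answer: -24782/1551 ≈ -15.978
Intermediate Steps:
l = -33 (l = 17 - 50 = -33)
c(E) = (1 + E)/(-6 + E) (c(E) = (1 + E)/(E - 6) = (1 + E)/(-6 + E))
Q(A, b) = -10823/1551 (Q(A, b) = -130/47 + 139/(-33) = -130*1/47 + 139*(-1/33) = -130/47 - 139/33 = -10823/1551)
m = 24782/1551 (m = 9 - 1*(-10823/1551) = 9 + 10823/1551 = 24782/1551 ≈ 15.978)
-m = -1*24782/1551 = -24782/1551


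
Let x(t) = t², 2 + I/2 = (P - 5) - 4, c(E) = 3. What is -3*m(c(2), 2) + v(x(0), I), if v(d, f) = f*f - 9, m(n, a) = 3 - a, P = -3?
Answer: 772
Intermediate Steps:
I = -28 (I = -4 + 2*((-3 - 5) - 4) = -4 + 2*(-8 - 4) = -4 + 2*(-12) = -4 - 24 = -28)
v(d, f) = -9 + f² (v(d, f) = f² - 9 = -9 + f²)
-3*m(c(2), 2) + v(x(0), I) = -3*(3 - 1*2) + (-9 + (-28)²) = -3*(3 - 2) + (-9 + 784) = -3*1 + 775 = -3 + 775 = 772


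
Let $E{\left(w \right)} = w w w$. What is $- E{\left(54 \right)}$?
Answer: $-157464$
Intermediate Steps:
$E{\left(w \right)} = w^{3}$ ($E{\left(w \right)} = w^{2} w = w^{3}$)
$- E{\left(54 \right)} = - 54^{3} = \left(-1\right) 157464 = -157464$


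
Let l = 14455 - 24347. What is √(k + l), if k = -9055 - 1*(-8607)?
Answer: 2*I*√2585 ≈ 101.69*I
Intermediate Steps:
l = -9892
k = -448 (k = -9055 + 8607 = -448)
√(k + l) = √(-448 - 9892) = √(-10340) = 2*I*√2585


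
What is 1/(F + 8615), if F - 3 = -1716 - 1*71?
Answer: 1/6831 ≈ 0.00014639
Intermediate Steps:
F = -1784 (F = 3 + (-1716 - 1*71) = 3 + (-1716 - 71) = 3 - 1787 = -1784)
1/(F + 8615) = 1/(-1784 + 8615) = 1/6831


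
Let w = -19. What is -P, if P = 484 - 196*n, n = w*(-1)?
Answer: 3240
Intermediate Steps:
n = 19 (n = -19*(-1) = 19)
P = -3240 (P = 484 - 196*19 = 484 - 3724 = -3240)
-P = -1*(-3240) = 3240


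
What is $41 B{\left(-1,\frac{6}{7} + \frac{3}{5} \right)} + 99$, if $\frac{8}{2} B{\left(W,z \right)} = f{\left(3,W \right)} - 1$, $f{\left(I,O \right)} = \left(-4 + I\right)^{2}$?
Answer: $99$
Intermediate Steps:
$B{\left(W,z \right)} = 0$ ($B{\left(W,z \right)} = \frac{\left(-4 + 3\right)^{2} - 1}{4} = \frac{\left(-1\right)^{2} - 1}{4} = \frac{1 - 1}{4} = \frac{1}{4} \cdot 0 = 0$)
$41 B{\left(-1,\frac{6}{7} + \frac{3}{5} \right)} + 99 = 41 \cdot 0 + 99 = 0 + 99 = 99$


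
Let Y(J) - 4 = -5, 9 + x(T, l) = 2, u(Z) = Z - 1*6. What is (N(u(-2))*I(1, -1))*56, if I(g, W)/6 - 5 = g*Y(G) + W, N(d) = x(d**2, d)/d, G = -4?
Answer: 882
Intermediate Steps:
u(Z) = -6 + Z (u(Z) = Z - 6 = -6 + Z)
x(T, l) = -7 (x(T, l) = -9 + 2 = -7)
N(d) = -7/d
Y(J) = -1 (Y(J) = 4 - 5 = -1)
I(g, W) = 30 - 6*g + 6*W (I(g, W) = 30 + 6*(g*(-1) + W) = 30 + 6*(-g + W) = 30 + 6*(W - g) = 30 + (-6*g + 6*W) = 30 - 6*g + 6*W)
(N(u(-2))*I(1, -1))*56 = ((-7/(-6 - 2))*(30 - 6*1 + 6*(-1)))*56 = ((-7/(-8))*(30 - 6 - 6))*56 = (-7*(-1/8)*18)*56 = ((7/8)*18)*56 = (63/4)*56 = 882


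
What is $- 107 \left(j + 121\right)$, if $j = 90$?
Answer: $-22577$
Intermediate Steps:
$- 107 \left(j + 121\right) = - 107 \left(90 + 121\right) = \left(-107\right) 211 = -22577$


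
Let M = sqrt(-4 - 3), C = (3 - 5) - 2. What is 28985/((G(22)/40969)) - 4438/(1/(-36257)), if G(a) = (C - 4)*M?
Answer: 160908566 + 1187486465*I*sqrt(7)/56 ≈ 1.6091e+8 + 5.6103e+7*I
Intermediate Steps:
C = -4 (C = -2 - 2 = -4)
M = I*sqrt(7) (M = sqrt(-7) = I*sqrt(7) ≈ 2.6458*I)
G(a) = -8*I*sqrt(7) (G(a) = (-4 - 4)*(I*sqrt(7)) = -8*I*sqrt(7))
28985/((G(22)/40969)) - 4438/(1/(-36257)) = 28985/((-8*I*sqrt(7)/40969)) - 4438/(1/(-36257)) = 28985/((-8*I*sqrt(7)*(1/40969))) - 4438/(-1/36257) = 28985/((-8*I*sqrt(7)/40969)) - 4438*(-36257) = 28985*(40969*I*sqrt(7)/56) + 160908566 = 1187486465*I*sqrt(7)/56 + 160908566 = 160908566 + 1187486465*I*sqrt(7)/56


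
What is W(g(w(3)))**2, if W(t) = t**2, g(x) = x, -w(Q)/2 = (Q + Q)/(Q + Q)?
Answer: 16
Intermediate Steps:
w(Q) = -2 (w(Q) = -2*(Q + Q)/(Q + Q) = -2*2*Q/(2*Q) = -2*2*Q*1/(2*Q) = -2*1 = -2)
W(g(w(3)))**2 = ((-2)**2)**2 = 4**2 = 16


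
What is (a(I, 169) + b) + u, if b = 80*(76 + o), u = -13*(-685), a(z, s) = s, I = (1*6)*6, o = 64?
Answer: 20274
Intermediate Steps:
I = 36 (I = 6*6 = 36)
u = 8905
b = 11200 (b = 80*(76 + 64) = 80*140 = 11200)
(a(I, 169) + b) + u = (169 + 11200) + 8905 = 11369 + 8905 = 20274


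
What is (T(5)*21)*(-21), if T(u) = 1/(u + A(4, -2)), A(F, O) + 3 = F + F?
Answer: -441/10 ≈ -44.100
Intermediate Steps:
A(F, O) = -3 + 2*F (A(F, O) = -3 + (F + F) = -3 + 2*F)
T(u) = 1/(5 + u) (T(u) = 1/(u + (-3 + 2*4)) = 1/(u + (-3 + 8)) = 1/(u + 5) = 1/(5 + u))
(T(5)*21)*(-21) = (21/(5 + 5))*(-21) = (21/10)*(-21) = -441/10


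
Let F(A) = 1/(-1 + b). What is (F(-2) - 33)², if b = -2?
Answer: 10000/9 ≈ 1111.1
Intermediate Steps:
F(A) = -⅓ (F(A) = 1/(-1 - 2) = 1/(-3) = -⅓)
(F(-2) - 33)² = (-⅓ - 33)² = (-100/3)² = 10000/9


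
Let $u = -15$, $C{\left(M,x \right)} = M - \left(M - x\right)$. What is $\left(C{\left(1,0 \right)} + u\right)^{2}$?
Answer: $225$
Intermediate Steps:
$C{\left(M,x \right)} = x$
$\left(C{\left(1,0 \right)} + u\right)^{2} = \left(0 - 15\right)^{2} = \left(-15\right)^{2} = 225$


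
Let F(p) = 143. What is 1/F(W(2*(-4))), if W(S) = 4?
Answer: 1/143 ≈ 0.0069930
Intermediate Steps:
1/F(W(2*(-4))) = 1/143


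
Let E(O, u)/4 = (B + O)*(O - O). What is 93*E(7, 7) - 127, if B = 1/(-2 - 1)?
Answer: -127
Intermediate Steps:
B = -1/3 (B = 1/(-3) = -1/3 ≈ -0.33333)
E(O, u) = 0 (E(O, u) = 4*((-1/3 + O)*(O - O)) = 4*((-1/3 + O)*0) = 4*0 = 0)
93*E(7, 7) - 127 = 93*0 - 127 = 0 - 127 = -127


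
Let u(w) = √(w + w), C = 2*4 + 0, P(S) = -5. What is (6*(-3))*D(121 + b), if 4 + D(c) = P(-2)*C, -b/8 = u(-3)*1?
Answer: 792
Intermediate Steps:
C = 8 (C = 8 + 0 = 8)
u(w) = √2*√w (u(w) = √(2*w) = √2*√w)
b = -8*I*√6 (b = -8*√2*√(-3) = -8*√2*(I*√3) = -8*I*√6 ≈ -19.596*I)
D(c) = -44 (D(c) = -4 - 5*8 = -4 - 40 = -44)
(6*(-3))*D(121 + b) = (6*(-3))*(-44) = -18*(-44) = 792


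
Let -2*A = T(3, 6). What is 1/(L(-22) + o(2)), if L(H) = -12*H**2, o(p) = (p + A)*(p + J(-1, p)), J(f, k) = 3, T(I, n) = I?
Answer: -2/11611 ≈ -0.00017225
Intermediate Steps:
A = -3/2 (A = -1/2*3 = -3/2 ≈ -1.5000)
o(p) = (3 + p)*(-3/2 + p) (o(p) = (p - 3/2)*(p + 3) = (-3/2 + p)*(3 + p) = (3 + p)*(-3/2 + p))
1/(L(-22) + o(2)) = 1/(-12*(-22)**2 + (-9/2 + 2**2 + (3/2)*2)) = 1/(-12*484 + (-9/2 + 4 + 3)) = 1/(-5808 + 5/2) = 1/(-11611/2) = -2/11611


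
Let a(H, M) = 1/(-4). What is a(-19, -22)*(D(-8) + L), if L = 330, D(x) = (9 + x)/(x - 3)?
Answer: -3629/44 ≈ -82.477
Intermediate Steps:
D(x) = (9 + x)/(-3 + x)
a(H, M) = -1/4
a(-19, -22)*(D(-8) + L) = -((9 - 8)/(-3 - 8) + 330)/4 = -(1/(-11) + 330)/4 = -(-1/11*1 + 330)/4 = -(-1/11 + 330)/4 = -1/4*3629/11 = -3629/44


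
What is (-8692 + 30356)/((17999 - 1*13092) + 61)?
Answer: 2708/621 ≈ 4.3607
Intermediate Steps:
(-8692 + 30356)/((17999 - 1*13092) + 61) = 21664/((17999 - 13092) + 61) = 21664/(4907 + 61) = 21664/4968 = 21664*(1/4968) = 2708/621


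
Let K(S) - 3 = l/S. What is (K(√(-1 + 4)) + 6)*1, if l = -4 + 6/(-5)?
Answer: 9 - 26*√3/15 ≈ 5.9978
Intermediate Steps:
l = -26/5 (l = -4 + 6*(-⅕) = -4 - 6/5 = -26/5 ≈ -5.2000)
K(S) = 3 - 26/(5*S)
(K(√(-1 + 4)) + 6)*1 = ((3 - 26/(5*√(-1 + 4))) + 6)*1 = ((3 - 26*√3/3/5) + 6)*1 = ((3 - 26*√3/15) + 6)*1 = (9 - 26*√3/15)*1 = 9 - 26*√3/15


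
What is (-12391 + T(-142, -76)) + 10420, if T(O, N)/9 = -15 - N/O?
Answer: -149868/71 ≈ -2110.8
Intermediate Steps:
T(O, N) = -135 - 9*N/O (T(O, N) = 9*(-15 - N/O) = -135 - 9*N/O)
(-12391 + T(-142, -76)) + 10420 = (-12391 + (-135 - 9*(-76)/(-142))) + 10420 = (-12391 + (-135 - 9*(-76)*(-1/142))) + 10420 = (-12391 + (-135 - 342/71)) + 10420 = (-12391 - 9927/71) + 10420 = -889688/71 + 10420 = -149868/71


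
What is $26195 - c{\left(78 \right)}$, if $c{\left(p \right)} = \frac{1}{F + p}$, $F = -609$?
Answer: $\frac{13909546}{531} \approx 26195.0$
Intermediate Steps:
$c{\left(p \right)} = \frac{1}{-609 + p}$
$26195 - c{\left(78 \right)} = 26195 - \frac{1}{-609 + 78} = 26195 - \frac{1}{-531} = 26195 - - \frac{1}{531} = 26195 + \frac{1}{531} = \frac{13909546}{531}$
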